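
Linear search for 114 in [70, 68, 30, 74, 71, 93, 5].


i=0: 70!=114
i=1: 68!=114
i=2: 30!=114
i=3: 74!=114
i=4: 71!=114
i=5: 93!=114
i=6: 5!=114

Not found, 7 comps


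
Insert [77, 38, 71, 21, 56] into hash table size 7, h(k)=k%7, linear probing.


Insert 77: h=0 -> slot 0
Insert 38: h=3 -> slot 3
Insert 71: h=1 -> slot 1
Insert 21: h=0, 2 probes -> slot 2
Insert 56: h=0, 4 probes -> slot 4

Table: [77, 71, 21, 38, 56, None, None]


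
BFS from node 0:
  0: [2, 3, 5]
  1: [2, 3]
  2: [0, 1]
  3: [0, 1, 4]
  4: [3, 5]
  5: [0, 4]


Visit 0, enqueue [2, 3, 5]
Visit 2, enqueue [1]
Visit 3, enqueue [4]
Visit 5, enqueue []
Visit 1, enqueue []
Visit 4, enqueue []

BFS order: [0, 2, 3, 5, 1, 4]


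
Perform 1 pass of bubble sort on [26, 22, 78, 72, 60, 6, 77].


Initial: [26, 22, 78, 72, 60, 6, 77]
Pass 1: [22, 26, 72, 60, 6, 77, 78] (5 swaps)

After 1 pass: [22, 26, 72, 60, 6, 77, 78]


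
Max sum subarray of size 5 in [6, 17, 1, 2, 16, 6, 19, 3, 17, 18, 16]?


[0:5]: 42
[1:6]: 42
[2:7]: 44
[3:8]: 46
[4:9]: 61
[5:10]: 63
[6:11]: 73

Max: 73 at [6:11]


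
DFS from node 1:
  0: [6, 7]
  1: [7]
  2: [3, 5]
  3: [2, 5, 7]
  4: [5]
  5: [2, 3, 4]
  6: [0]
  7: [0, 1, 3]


Visit 1, push [7]
Visit 7, push [3, 0]
Visit 0, push [6]
Visit 6, push []
Visit 3, push [5, 2]
Visit 2, push [5]
Visit 5, push [4]
Visit 4, push []

DFS order: [1, 7, 0, 6, 3, 2, 5, 4]


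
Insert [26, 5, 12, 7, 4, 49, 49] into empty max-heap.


Insert 26: [26]
Insert 5: [26, 5]
Insert 12: [26, 5, 12]
Insert 7: [26, 7, 12, 5]
Insert 4: [26, 7, 12, 5, 4]
Insert 49: [49, 7, 26, 5, 4, 12]
Insert 49: [49, 7, 49, 5, 4, 12, 26]

Final heap: [49, 7, 49, 5, 4, 12, 26]


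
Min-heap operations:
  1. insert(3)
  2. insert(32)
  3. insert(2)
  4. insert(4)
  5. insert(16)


insert(3) -> [3]
insert(32) -> [3, 32]
insert(2) -> [2, 32, 3]
insert(4) -> [2, 4, 3, 32]
insert(16) -> [2, 4, 3, 32, 16]

Final heap: [2, 4, 3, 32, 16]


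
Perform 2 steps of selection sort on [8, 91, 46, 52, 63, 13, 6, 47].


Initial: [8, 91, 46, 52, 63, 13, 6, 47]
Step 1: min=6 at 6
  Swap: [6, 91, 46, 52, 63, 13, 8, 47]
Step 2: min=8 at 6
  Swap: [6, 8, 46, 52, 63, 13, 91, 47]

After 2 steps: [6, 8, 46, 52, 63, 13, 91, 47]


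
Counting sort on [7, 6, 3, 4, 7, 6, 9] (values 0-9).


Input: [7, 6, 3, 4, 7, 6, 9]
Counts: [0, 0, 0, 1, 1, 0, 2, 2, 0, 1]

Sorted: [3, 4, 6, 6, 7, 7, 9]


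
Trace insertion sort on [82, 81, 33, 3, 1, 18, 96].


Initial: [82, 81, 33, 3, 1, 18, 96]
Insert 81: [81, 82, 33, 3, 1, 18, 96]
Insert 33: [33, 81, 82, 3, 1, 18, 96]
Insert 3: [3, 33, 81, 82, 1, 18, 96]
Insert 1: [1, 3, 33, 81, 82, 18, 96]
Insert 18: [1, 3, 18, 33, 81, 82, 96]
Insert 96: [1, 3, 18, 33, 81, 82, 96]

Sorted: [1, 3, 18, 33, 81, 82, 96]


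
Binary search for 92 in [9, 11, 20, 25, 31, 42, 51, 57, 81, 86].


Step 1: lo=0, hi=9, mid=4, val=31
Step 2: lo=5, hi=9, mid=7, val=57
Step 3: lo=8, hi=9, mid=8, val=81
Step 4: lo=9, hi=9, mid=9, val=86

Not found


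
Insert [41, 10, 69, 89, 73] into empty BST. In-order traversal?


Insert 41: root
Insert 10: L from 41
Insert 69: R from 41
Insert 89: R from 41 -> R from 69
Insert 73: R from 41 -> R from 69 -> L from 89

In-order: [10, 41, 69, 73, 89]


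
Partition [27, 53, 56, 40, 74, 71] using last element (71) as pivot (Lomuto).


Pivot: 71
  27 <= 71: advance i (no swap)
  53 <= 71: advance i (no swap)
  56 <= 71: advance i (no swap)
  40 <= 71: advance i (no swap)
Place pivot at 4: [27, 53, 56, 40, 71, 74]

Partitioned: [27, 53, 56, 40, 71, 74]


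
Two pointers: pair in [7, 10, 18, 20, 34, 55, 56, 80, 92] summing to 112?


lo=0(7)+hi=8(92)=99
lo=1(10)+hi=8(92)=102
lo=2(18)+hi=8(92)=110
lo=3(20)+hi=8(92)=112

Yes: 20+92=112


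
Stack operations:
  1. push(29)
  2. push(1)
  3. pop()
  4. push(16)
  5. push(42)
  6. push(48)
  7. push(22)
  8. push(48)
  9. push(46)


push(29) -> [29]
push(1) -> [29, 1]
pop()->1, [29]
push(16) -> [29, 16]
push(42) -> [29, 16, 42]
push(48) -> [29, 16, 42, 48]
push(22) -> [29, 16, 42, 48, 22]
push(48) -> [29, 16, 42, 48, 22, 48]
push(46) -> [29, 16, 42, 48, 22, 48, 46]

Final stack: [29, 16, 42, 48, 22, 48, 46]


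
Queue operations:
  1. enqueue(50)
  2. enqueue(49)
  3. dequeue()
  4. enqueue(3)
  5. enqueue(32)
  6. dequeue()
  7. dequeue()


enqueue(50) -> [50]
enqueue(49) -> [50, 49]
dequeue()->50, [49]
enqueue(3) -> [49, 3]
enqueue(32) -> [49, 3, 32]
dequeue()->49, [3, 32]
dequeue()->3, [32]

Final queue: [32]


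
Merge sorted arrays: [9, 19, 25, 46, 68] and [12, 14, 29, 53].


Take 9 from A
Take 12 from B
Take 14 from B
Take 19 from A
Take 25 from A
Take 29 from B
Take 46 from A
Take 53 from B

Merged: [9, 12, 14, 19, 25, 29, 46, 53, 68]


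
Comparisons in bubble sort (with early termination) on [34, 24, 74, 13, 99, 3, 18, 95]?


Algorithm: bubble sort (with early termination)
Input: [34, 24, 74, 13, 99, 3, 18, 95]
Sorted: [3, 13, 18, 24, 34, 74, 95, 99]

27


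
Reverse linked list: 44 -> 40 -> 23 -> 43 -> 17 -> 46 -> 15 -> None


Step 1: curr=44, set curr.next=prev(None) | reversed so far: 44
Step 2: curr=40, set curr.next=prev(44) | reversed so far: 40 -> 44
Step 3: curr=23, set curr.next=prev(40) | reversed so far: 23 -> 40 -> 44
Step 4: curr=43, set curr.next=prev(23) | reversed so far: 43 -> 23 -> 40 -> 44
Step 5: curr=17, set curr.next=prev(43) | reversed so far: 17 -> 43 -> 23 -> 40 -> 44
Step 6: curr=46, set curr.next=prev(17) | reversed so far: 46 -> 17 -> 43 -> 23 -> 40 -> 44
Step 7: curr=15, set curr.next=prev(46) | reversed so far: 15 -> 46 -> 17 -> 43 -> 23 -> 40 -> 44

15 -> 46 -> 17 -> 43 -> 23 -> 40 -> 44 -> None


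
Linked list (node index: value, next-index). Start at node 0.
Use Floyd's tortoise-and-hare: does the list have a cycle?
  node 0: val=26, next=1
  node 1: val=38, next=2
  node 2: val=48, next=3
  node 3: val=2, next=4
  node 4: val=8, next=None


Floyd's tortoise (slow, +1) and hare (fast, +2):
  init: slow=0, fast=0
  step 1: slow=1, fast=2
  step 2: slow=2, fast=4
  step 3: fast -> None, no cycle

Cycle: no


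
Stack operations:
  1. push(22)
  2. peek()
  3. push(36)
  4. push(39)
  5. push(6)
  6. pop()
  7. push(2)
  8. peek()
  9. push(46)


push(22) -> [22]
peek()->22
push(36) -> [22, 36]
push(39) -> [22, 36, 39]
push(6) -> [22, 36, 39, 6]
pop()->6, [22, 36, 39]
push(2) -> [22, 36, 39, 2]
peek()->2
push(46) -> [22, 36, 39, 2, 46]

Final stack: [22, 36, 39, 2, 46]


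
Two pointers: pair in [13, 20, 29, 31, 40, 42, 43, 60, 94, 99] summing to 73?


lo=0(13)+hi=9(99)=112
lo=0(13)+hi=8(94)=107
lo=0(13)+hi=7(60)=73

Yes: 13+60=73


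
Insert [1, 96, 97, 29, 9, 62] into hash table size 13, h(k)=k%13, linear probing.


Insert 1: h=1 -> slot 1
Insert 96: h=5 -> slot 5
Insert 97: h=6 -> slot 6
Insert 29: h=3 -> slot 3
Insert 9: h=9 -> slot 9
Insert 62: h=10 -> slot 10

Table: [None, 1, None, 29, None, 96, 97, None, None, 9, 62, None, None]


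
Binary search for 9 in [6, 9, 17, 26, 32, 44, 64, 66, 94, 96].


Step 1: lo=0, hi=9, mid=4, val=32
Step 2: lo=0, hi=3, mid=1, val=9

Found at index 1


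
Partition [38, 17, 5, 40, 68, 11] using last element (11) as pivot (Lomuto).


Pivot: 11
  5 <= 11: swap -> [5, 17, 38, 40, 68, 11]
Place pivot at 1: [5, 11, 38, 40, 68, 17]

Partitioned: [5, 11, 38, 40, 68, 17]


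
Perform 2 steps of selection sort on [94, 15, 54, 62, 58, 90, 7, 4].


Initial: [94, 15, 54, 62, 58, 90, 7, 4]
Step 1: min=4 at 7
  Swap: [4, 15, 54, 62, 58, 90, 7, 94]
Step 2: min=7 at 6
  Swap: [4, 7, 54, 62, 58, 90, 15, 94]

After 2 steps: [4, 7, 54, 62, 58, 90, 15, 94]


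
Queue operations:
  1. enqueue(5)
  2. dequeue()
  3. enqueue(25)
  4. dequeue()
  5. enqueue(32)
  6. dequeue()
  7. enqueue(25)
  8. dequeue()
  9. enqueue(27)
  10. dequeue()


enqueue(5) -> [5]
dequeue()->5, []
enqueue(25) -> [25]
dequeue()->25, []
enqueue(32) -> [32]
dequeue()->32, []
enqueue(25) -> [25]
dequeue()->25, []
enqueue(27) -> [27]
dequeue()->27, []

Final queue: []


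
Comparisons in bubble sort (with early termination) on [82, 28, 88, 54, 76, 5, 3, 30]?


Algorithm: bubble sort (with early termination)
Input: [82, 28, 88, 54, 76, 5, 3, 30]
Sorted: [3, 5, 28, 30, 54, 76, 82, 88]

28


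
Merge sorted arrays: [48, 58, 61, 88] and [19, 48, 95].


Take 19 from B
Take 48 from A
Take 48 from B
Take 58 from A
Take 61 from A
Take 88 from A

Merged: [19, 48, 48, 58, 61, 88, 95]


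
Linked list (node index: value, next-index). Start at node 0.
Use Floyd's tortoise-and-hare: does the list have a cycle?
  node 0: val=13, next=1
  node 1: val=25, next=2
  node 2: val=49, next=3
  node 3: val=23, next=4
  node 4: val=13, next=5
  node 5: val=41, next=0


Floyd's tortoise (slow, +1) and hare (fast, +2):
  init: slow=0, fast=0
  step 1: slow=1, fast=2
  step 2: slow=2, fast=4
  step 3: slow=3, fast=0
  step 4: slow=4, fast=2
  step 5: slow=5, fast=4
  step 6: slow=0, fast=0
  slow == fast at node 0: cycle detected

Cycle: yes


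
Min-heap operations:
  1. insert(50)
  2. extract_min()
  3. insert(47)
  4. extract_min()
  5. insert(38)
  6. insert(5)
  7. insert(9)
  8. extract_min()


insert(50) -> [50]
extract_min()->50, []
insert(47) -> [47]
extract_min()->47, []
insert(38) -> [38]
insert(5) -> [5, 38]
insert(9) -> [5, 38, 9]
extract_min()->5, [9, 38]

Final heap: [9, 38]


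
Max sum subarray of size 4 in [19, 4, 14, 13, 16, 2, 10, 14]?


[0:4]: 50
[1:5]: 47
[2:6]: 45
[3:7]: 41
[4:8]: 42

Max: 50 at [0:4]


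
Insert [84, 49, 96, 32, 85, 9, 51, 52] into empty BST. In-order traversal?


Insert 84: root
Insert 49: L from 84
Insert 96: R from 84
Insert 32: L from 84 -> L from 49
Insert 85: R from 84 -> L from 96
Insert 9: L from 84 -> L from 49 -> L from 32
Insert 51: L from 84 -> R from 49
Insert 52: L from 84 -> R from 49 -> R from 51

In-order: [9, 32, 49, 51, 52, 84, 85, 96]


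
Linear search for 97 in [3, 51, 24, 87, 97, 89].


i=0: 3!=97
i=1: 51!=97
i=2: 24!=97
i=3: 87!=97
i=4: 97==97 found!

Found at 4, 5 comps


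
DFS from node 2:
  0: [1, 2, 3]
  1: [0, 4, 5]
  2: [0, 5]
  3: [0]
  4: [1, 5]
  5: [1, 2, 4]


Visit 2, push [5, 0]
Visit 0, push [3, 1]
Visit 1, push [5, 4]
Visit 4, push [5]
Visit 5, push []
Visit 3, push []

DFS order: [2, 0, 1, 4, 5, 3]


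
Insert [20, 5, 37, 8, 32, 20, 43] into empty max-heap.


Insert 20: [20]
Insert 5: [20, 5]
Insert 37: [37, 5, 20]
Insert 8: [37, 8, 20, 5]
Insert 32: [37, 32, 20, 5, 8]
Insert 20: [37, 32, 20, 5, 8, 20]
Insert 43: [43, 32, 37, 5, 8, 20, 20]

Final heap: [43, 32, 37, 5, 8, 20, 20]


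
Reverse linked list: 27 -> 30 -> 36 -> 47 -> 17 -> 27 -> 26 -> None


Step 1: curr=27, set curr.next=prev(None) | reversed so far: 27
Step 2: curr=30, set curr.next=prev(27) | reversed so far: 30 -> 27
Step 3: curr=36, set curr.next=prev(30) | reversed so far: 36 -> 30 -> 27
Step 4: curr=47, set curr.next=prev(36) | reversed so far: 47 -> 36 -> 30 -> 27
Step 5: curr=17, set curr.next=prev(47) | reversed so far: 17 -> 47 -> 36 -> 30 -> 27
Step 6: curr=27, set curr.next=prev(17) | reversed so far: 27 -> 17 -> 47 -> 36 -> 30 -> 27
Step 7: curr=26, set curr.next=prev(27) | reversed so far: 26 -> 27 -> 17 -> 47 -> 36 -> 30 -> 27

26 -> 27 -> 17 -> 47 -> 36 -> 30 -> 27 -> None


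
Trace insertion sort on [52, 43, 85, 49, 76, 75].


Initial: [52, 43, 85, 49, 76, 75]
Insert 43: [43, 52, 85, 49, 76, 75]
Insert 85: [43, 52, 85, 49, 76, 75]
Insert 49: [43, 49, 52, 85, 76, 75]
Insert 76: [43, 49, 52, 76, 85, 75]
Insert 75: [43, 49, 52, 75, 76, 85]

Sorted: [43, 49, 52, 75, 76, 85]


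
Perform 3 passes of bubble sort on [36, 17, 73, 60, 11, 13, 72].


Initial: [36, 17, 73, 60, 11, 13, 72]
Pass 1: [17, 36, 60, 11, 13, 72, 73] (5 swaps)
Pass 2: [17, 36, 11, 13, 60, 72, 73] (2 swaps)
Pass 3: [17, 11, 13, 36, 60, 72, 73] (2 swaps)

After 3 passes: [17, 11, 13, 36, 60, 72, 73]


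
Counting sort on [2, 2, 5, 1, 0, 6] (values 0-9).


Input: [2, 2, 5, 1, 0, 6]
Counts: [1, 1, 2, 0, 0, 1, 1, 0, 0, 0]

Sorted: [0, 1, 2, 2, 5, 6]


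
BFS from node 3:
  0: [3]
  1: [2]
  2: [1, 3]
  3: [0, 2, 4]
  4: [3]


Visit 3, enqueue [0, 2, 4]
Visit 0, enqueue []
Visit 2, enqueue [1]
Visit 4, enqueue []
Visit 1, enqueue []

BFS order: [3, 0, 2, 4, 1]


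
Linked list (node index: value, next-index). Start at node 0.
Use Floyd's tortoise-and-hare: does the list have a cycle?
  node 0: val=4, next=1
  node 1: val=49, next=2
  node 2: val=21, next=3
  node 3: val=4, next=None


Floyd's tortoise (slow, +1) and hare (fast, +2):
  init: slow=0, fast=0
  step 1: slow=1, fast=2
  step 2: fast 2->3->None, no cycle

Cycle: no


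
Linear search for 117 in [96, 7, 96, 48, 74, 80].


i=0: 96!=117
i=1: 7!=117
i=2: 96!=117
i=3: 48!=117
i=4: 74!=117
i=5: 80!=117

Not found, 6 comps


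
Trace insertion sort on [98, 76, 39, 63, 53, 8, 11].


Initial: [98, 76, 39, 63, 53, 8, 11]
Insert 76: [76, 98, 39, 63, 53, 8, 11]
Insert 39: [39, 76, 98, 63, 53, 8, 11]
Insert 63: [39, 63, 76, 98, 53, 8, 11]
Insert 53: [39, 53, 63, 76, 98, 8, 11]
Insert 8: [8, 39, 53, 63, 76, 98, 11]
Insert 11: [8, 11, 39, 53, 63, 76, 98]

Sorted: [8, 11, 39, 53, 63, 76, 98]


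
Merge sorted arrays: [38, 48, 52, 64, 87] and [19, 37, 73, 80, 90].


Take 19 from B
Take 37 from B
Take 38 from A
Take 48 from A
Take 52 from A
Take 64 from A
Take 73 from B
Take 80 from B
Take 87 from A

Merged: [19, 37, 38, 48, 52, 64, 73, 80, 87, 90]


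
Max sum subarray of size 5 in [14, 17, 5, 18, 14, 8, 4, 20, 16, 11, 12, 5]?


[0:5]: 68
[1:6]: 62
[2:7]: 49
[3:8]: 64
[4:9]: 62
[5:10]: 59
[6:11]: 63
[7:12]: 64

Max: 68 at [0:5]


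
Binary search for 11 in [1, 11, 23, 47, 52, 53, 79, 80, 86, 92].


Step 1: lo=0, hi=9, mid=4, val=52
Step 2: lo=0, hi=3, mid=1, val=11

Found at index 1


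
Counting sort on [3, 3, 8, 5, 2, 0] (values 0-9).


Input: [3, 3, 8, 5, 2, 0]
Counts: [1, 0, 1, 2, 0, 1, 0, 0, 1, 0]

Sorted: [0, 2, 3, 3, 5, 8]


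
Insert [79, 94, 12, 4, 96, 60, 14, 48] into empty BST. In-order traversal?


Insert 79: root
Insert 94: R from 79
Insert 12: L from 79
Insert 4: L from 79 -> L from 12
Insert 96: R from 79 -> R from 94
Insert 60: L from 79 -> R from 12
Insert 14: L from 79 -> R from 12 -> L from 60
Insert 48: L from 79 -> R from 12 -> L from 60 -> R from 14

In-order: [4, 12, 14, 48, 60, 79, 94, 96]


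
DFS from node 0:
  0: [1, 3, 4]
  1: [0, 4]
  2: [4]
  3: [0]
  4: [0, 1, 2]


Visit 0, push [4, 3, 1]
Visit 1, push [4]
Visit 4, push [2]
Visit 2, push []
Visit 3, push []

DFS order: [0, 1, 4, 2, 3]


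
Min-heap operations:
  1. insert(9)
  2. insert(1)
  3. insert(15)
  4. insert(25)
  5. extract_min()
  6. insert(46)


insert(9) -> [9]
insert(1) -> [1, 9]
insert(15) -> [1, 9, 15]
insert(25) -> [1, 9, 15, 25]
extract_min()->1, [9, 25, 15]
insert(46) -> [9, 25, 15, 46]

Final heap: [9, 25, 15, 46]


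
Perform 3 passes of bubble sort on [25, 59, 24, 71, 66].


Initial: [25, 59, 24, 71, 66]
Pass 1: [25, 24, 59, 66, 71] (2 swaps)
Pass 2: [24, 25, 59, 66, 71] (1 swaps)
Pass 3: [24, 25, 59, 66, 71] (0 swaps)

After 3 passes: [24, 25, 59, 66, 71]


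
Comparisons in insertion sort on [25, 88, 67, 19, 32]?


Algorithm: insertion sort
Input: [25, 88, 67, 19, 32]
Sorted: [19, 25, 32, 67, 88]

9


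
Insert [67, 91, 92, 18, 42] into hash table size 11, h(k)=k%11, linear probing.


Insert 67: h=1 -> slot 1
Insert 91: h=3 -> slot 3
Insert 92: h=4 -> slot 4
Insert 18: h=7 -> slot 7
Insert 42: h=9 -> slot 9

Table: [None, 67, None, 91, 92, None, None, 18, None, 42, None]


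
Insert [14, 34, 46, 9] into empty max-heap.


Insert 14: [14]
Insert 34: [34, 14]
Insert 46: [46, 14, 34]
Insert 9: [46, 14, 34, 9]

Final heap: [46, 14, 34, 9]


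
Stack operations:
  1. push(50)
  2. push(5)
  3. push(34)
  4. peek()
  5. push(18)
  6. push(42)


push(50) -> [50]
push(5) -> [50, 5]
push(34) -> [50, 5, 34]
peek()->34
push(18) -> [50, 5, 34, 18]
push(42) -> [50, 5, 34, 18, 42]

Final stack: [50, 5, 34, 18, 42]


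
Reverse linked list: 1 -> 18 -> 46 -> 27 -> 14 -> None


Step 1: curr=1, set curr.next=prev(None) | reversed so far: 1
Step 2: curr=18, set curr.next=prev(1) | reversed so far: 18 -> 1
Step 3: curr=46, set curr.next=prev(18) | reversed so far: 46 -> 18 -> 1
Step 4: curr=27, set curr.next=prev(46) | reversed so far: 27 -> 46 -> 18 -> 1
Step 5: curr=14, set curr.next=prev(27) | reversed so far: 14 -> 27 -> 46 -> 18 -> 1

14 -> 27 -> 46 -> 18 -> 1 -> None


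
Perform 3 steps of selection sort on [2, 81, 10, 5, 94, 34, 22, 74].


Initial: [2, 81, 10, 5, 94, 34, 22, 74]
Step 1: min=2 at 0
  Swap: [2, 81, 10, 5, 94, 34, 22, 74]
Step 2: min=5 at 3
  Swap: [2, 5, 10, 81, 94, 34, 22, 74]
Step 3: min=10 at 2
  Swap: [2, 5, 10, 81, 94, 34, 22, 74]

After 3 steps: [2, 5, 10, 81, 94, 34, 22, 74]


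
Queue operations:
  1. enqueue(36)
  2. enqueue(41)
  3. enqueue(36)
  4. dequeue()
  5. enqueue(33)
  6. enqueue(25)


enqueue(36) -> [36]
enqueue(41) -> [36, 41]
enqueue(36) -> [36, 41, 36]
dequeue()->36, [41, 36]
enqueue(33) -> [41, 36, 33]
enqueue(25) -> [41, 36, 33, 25]

Final queue: [41, 36, 33, 25]


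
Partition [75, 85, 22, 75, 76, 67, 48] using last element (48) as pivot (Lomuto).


Pivot: 48
  22 <= 48: swap -> [22, 85, 75, 75, 76, 67, 48]
Place pivot at 1: [22, 48, 75, 75, 76, 67, 85]

Partitioned: [22, 48, 75, 75, 76, 67, 85]


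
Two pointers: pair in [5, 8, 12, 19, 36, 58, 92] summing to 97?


lo=0(5)+hi=6(92)=97

Yes: 5+92=97


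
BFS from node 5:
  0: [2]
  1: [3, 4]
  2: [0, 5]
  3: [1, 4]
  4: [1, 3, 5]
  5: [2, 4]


Visit 5, enqueue [2, 4]
Visit 2, enqueue [0]
Visit 4, enqueue [1, 3]
Visit 0, enqueue []
Visit 1, enqueue []
Visit 3, enqueue []

BFS order: [5, 2, 4, 0, 1, 3]


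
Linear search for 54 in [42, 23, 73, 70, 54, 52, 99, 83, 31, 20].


i=0: 42!=54
i=1: 23!=54
i=2: 73!=54
i=3: 70!=54
i=4: 54==54 found!

Found at 4, 5 comps


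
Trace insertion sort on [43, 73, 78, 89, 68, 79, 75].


Initial: [43, 73, 78, 89, 68, 79, 75]
Insert 73: [43, 73, 78, 89, 68, 79, 75]
Insert 78: [43, 73, 78, 89, 68, 79, 75]
Insert 89: [43, 73, 78, 89, 68, 79, 75]
Insert 68: [43, 68, 73, 78, 89, 79, 75]
Insert 79: [43, 68, 73, 78, 79, 89, 75]
Insert 75: [43, 68, 73, 75, 78, 79, 89]

Sorted: [43, 68, 73, 75, 78, 79, 89]


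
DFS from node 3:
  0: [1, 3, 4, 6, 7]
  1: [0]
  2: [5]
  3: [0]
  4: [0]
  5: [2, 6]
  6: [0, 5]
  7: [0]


Visit 3, push [0]
Visit 0, push [7, 6, 4, 1]
Visit 1, push []
Visit 4, push []
Visit 6, push [5]
Visit 5, push [2]
Visit 2, push []
Visit 7, push []

DFS order: [3, 0, 1, 4, 6, 5, 2, 7]


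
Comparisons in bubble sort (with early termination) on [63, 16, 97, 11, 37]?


Algorithm: bubble sort (with early termination)
Input: [63, 16, 97, 11, 37]
Sorted: [11, 16, 37, 63, 97]

10


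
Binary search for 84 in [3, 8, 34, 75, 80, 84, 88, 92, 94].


Step 1: lo=0, hi=8, mid=4, val=80
Step 2: lo=5, hi=8, mid=6, val=88
Step 3: lo=5, hi=5, mid=5, val=84

Found at index 5


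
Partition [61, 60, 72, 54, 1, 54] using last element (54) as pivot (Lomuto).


Pivot: 54
  54 <= 54: swap -> [54, 60, 72, 61, 1, 54]
  1 <= 54: swap -> [54, 1, 72, 61, 60, 54]
Place pivot at 2: [54, 1, 54, 61, 60, 72]

Partitioned: [54, 1, 54, 61, 60, 72]


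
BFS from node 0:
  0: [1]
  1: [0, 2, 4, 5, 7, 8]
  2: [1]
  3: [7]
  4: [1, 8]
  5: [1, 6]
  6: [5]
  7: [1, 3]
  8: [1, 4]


Visit 0, enqueue [1]
Visit 1, enqueue [2, 4, 5, 7, 8]
Visit 2, enqueue []
Visit 4, enqueue []
Visit 5, enqueue [6]
Visit 7, enqueue [3]
Visit 8, enqueue []
Visit 6, enqueue []
Visit 3, enqueue []

BFS order: [0, 1, 2, 4, 5, 7, 8, 6, 3]


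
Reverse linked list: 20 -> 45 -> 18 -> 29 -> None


Step 1: curr=20, set curr.next=prev(None) | reversed so far: 20
Step 2: curr=45, set curr.next=prev(20) | reversed so far: 45 -> 20
Step 3: curr=18, set curr.next=prev(45) | reversed so far: 18 -> 45 -> 20
Step 4: curr=29, set curr.next=prev(18) | reversed so far: 29 -> 18 -> 45 -> 20

29 -> 18 -> 45 -> 20 -> None


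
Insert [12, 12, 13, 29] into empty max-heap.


Insert 12: [12]
Insert 12: [12, 12]
Insert 13: [13, 12, 12]
Insert 29: [29, 13, 12, 12]

Final heap: [29, 13, 12, 12]


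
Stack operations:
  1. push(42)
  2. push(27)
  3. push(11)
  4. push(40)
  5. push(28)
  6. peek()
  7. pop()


push(42) -> [42]
push(27) -> [42, 27]
push(11) -> [42, 27, 11]
push(40) -> [42, 27, 11, 40]
push(28) -> [42, 27, 11, 40, 28]
peek()->28
pop()->28, [42, 27, 11, 40]

Final stack: [42, 27, 11, 40]


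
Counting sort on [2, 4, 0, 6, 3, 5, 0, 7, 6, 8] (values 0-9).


Input: [2, 4, 0, 6, 3, 5, 0, 7, 6, 8]
Counts: [2, 0, 1, 1, 1, 1, 2, 1, 1, 0]

Sorted: [0, 0, 2, 3, 4, 5, 6, 6, 7, 8]


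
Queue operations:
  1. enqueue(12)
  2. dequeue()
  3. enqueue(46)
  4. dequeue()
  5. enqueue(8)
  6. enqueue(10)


enqueue(12) -> [12]
dequeue()->12, []
enqueue(46) -> [46]
dequeue()->46, []
enqueue(8) -> [8]
enqueue(10) -> [8, 10]

Final queue: [8, 10]


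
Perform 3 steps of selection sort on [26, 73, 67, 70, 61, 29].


Initial: [26, 73, 67, 70, 61, 29]
Step 1: min=26 at 0
  Swap: [26, 73, 67, 70, 61, 29]
Step 2: min=29 at 5
  Swap: [26, 29, 67, 70, 61, 73]
Step 3: min=61 at 4
  Swap: [26, 29, 61, 70, 67, 73]

After 3 steps: [26, 29, 61, 70, 67, 73]


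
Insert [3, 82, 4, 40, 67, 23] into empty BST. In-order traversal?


Insert 3: root
Insert 82: R from 3
Insert 4: R from 3 -> L from 82
Insert 40: R from 3 -> L from 82 -> R from 4
Insert 67: R from 3 -> L from 82 -> R from 4 -> R from 40
Insert 23: R from 3 -> L from 82 -> R from 4 -> L from 40

In-order: [3, 4, 23, 40, 67, 82]


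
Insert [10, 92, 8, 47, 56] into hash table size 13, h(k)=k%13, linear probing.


Insert 10: h=10 -> slot 10
Insert 92: h=1 -> slot 1
Insert 8: h=8 -> slot 8
Insert 47: h=8, 1 probes -> slot 9
Insert 56: h=4 -> slot 4

Table: [None, 92, None, None, 56, None, None, None, 8, 47, 10, None, None]


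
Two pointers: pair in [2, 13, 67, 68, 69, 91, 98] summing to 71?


lo=0(2)+hi=6(98)=100
lo=0(2)+hi=5(91)=93
lo=0(2)+hi=4(69)=71

Yes: 2+69=71


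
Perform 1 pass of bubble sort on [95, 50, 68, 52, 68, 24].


Initial: [95, 50, 68, 52, 68, 24]
Pass 1: [50, 68, 52, 68, 24, 95] (5 swaps)

After 1 pass: [50, 68, 52, 68, 24, 95]


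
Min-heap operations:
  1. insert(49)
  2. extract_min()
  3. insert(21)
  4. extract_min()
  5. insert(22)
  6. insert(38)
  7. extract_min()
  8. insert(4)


insert(49) -> [49]
extract_min()->49, []
insert(21) -> [21]
extract_min()->21, []
insert(22) -> [22]
insert(38) -> [22, 38]
extract_min()->22, [38]
insert(4) -> [4, 38]

Final heap: [4, 38]


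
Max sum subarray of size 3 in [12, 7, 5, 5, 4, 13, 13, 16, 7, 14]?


[0:3]: 24
[1:4]: 17
[2:5]: 14
[3:6]: 22
[4:7]: 30
[5:8]: 42
[6:9]: 36
[7:10]: 37

Max: 42 at [5:8]


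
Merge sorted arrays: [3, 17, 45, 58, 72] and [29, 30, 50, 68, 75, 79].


Take 3 from A
Take 17 from A
Take 29 from B
Take 30 from B
Take 45 from A
Take 50 from B
Take 58 from A
Take 68 from B
Take 72 from A

Merged: [3, 17, 29, 30, 45, 50, 58, 68, 72, 75, 79]


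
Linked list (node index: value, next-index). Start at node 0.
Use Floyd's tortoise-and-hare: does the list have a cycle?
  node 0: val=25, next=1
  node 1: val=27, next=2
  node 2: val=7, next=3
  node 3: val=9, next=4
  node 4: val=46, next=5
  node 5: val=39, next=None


Floyd's tortoise (slow, +1) and hare (fast, +2):
  init: slow=0, fast=0
  step 1: slow=1, fast=2
  step 2: slow=2, fast=4
  step 3: fast 4->5->None, no cycle

Cycle: no


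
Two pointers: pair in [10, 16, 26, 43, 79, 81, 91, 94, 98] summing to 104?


lo=0(10)+hi=8(98)=108
lo=0(10)+hi=7(94)=104

Yes: 10+94=104


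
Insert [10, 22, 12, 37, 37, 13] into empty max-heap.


Insert 10: [10]
Insert 22: [22, 10]
Insert 12: [22, 10, 12]
Insert 37: [37, 22, 12, 10]
Insert 37: [37, 37, 12, 10, 22]
Insert 13: [37, 37, 13, 10, 22, 12]

Final heap: [37, 37, 13, 10, 22, 12]


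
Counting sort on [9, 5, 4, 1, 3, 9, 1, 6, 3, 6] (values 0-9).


Input: [9, 5, 4, 1, 3, 9, 1, 6, 3, 6]
Counts: [0, 2, 0, 2, 1, 1, 2, 0, 0, 2]

Sorted: [1, 1, 3, 3, 4, 5, 6, 6, 9, 9]


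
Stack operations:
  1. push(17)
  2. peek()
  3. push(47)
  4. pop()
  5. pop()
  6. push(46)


push(17) -> [17]
peek()->17
push(47) -> [17, 47]
pop()->47, [17]
pop()->17, []
push(46) -> [46]

Final stack: [46]


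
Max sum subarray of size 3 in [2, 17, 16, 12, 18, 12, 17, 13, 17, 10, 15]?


[0:3]: 35
[1:4]: 45
[2:5]: 46
[3:6]: 42
[4:7]: 47
[5:8]: 42
[6:9]: 47
[7:10]: 40
[8:11]: 42

Max: 47 at [4:7]


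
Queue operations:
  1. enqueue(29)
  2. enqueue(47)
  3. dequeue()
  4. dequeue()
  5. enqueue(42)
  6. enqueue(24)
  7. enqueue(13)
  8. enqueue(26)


enqueue(29) -> [29]
enqueue(47) -> [29, 47]
dequeue()->29, [47]
dequeue()->47, []
enqueue(42) -> [42]
enqueue(24) -> [42, 24]
enqueue(13) -> [42, 24, 13]
enqueue(26) -> [42, 24, 13, 26]

Final queue: [42, 24, 13, 26]


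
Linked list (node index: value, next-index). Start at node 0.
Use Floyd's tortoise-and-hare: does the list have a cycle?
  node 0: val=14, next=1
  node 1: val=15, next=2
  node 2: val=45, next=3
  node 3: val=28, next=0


Floyd's tortoise (slow, +1) and hare (fast, +2):
  init: slow=0, fast=0
  step 1: slow=1, fast=2
  step 2: slow=2, fast=0
  step 3: slow=3, fast=2
  step 4: slow=0, fast=0
  slow == fast at node 0: cycle detected

Cycle: yes


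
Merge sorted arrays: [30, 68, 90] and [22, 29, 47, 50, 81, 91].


Take 22 from B
Take 29 from B
Take 30 from A
Take 47 from B
Take 50 from B
Take 68 from A
Take 81 from B
Take 90 from A

Merged: [22, 29, 30, 47, 50, 68, 81, 90, 91]


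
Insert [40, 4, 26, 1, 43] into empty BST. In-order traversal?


Insert 40: root
Insert 4: L from 40
Insert 26: L from 40 -> R from 4
Insert 1: L from 40 -> L from 4
Insert 43: R from 40

In-order: [1, 4, 26, 40, 43]


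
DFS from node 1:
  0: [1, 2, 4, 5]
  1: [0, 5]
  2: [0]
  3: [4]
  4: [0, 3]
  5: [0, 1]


Visit 1, push [5, 0]
Visit 0, push [5, 4, 2]
Visit 2, push []
Visit 4, push [3]
Visit 3, push []
Visit 5, push []

DFS order: [1, 0, 2, 4, 3, 5]


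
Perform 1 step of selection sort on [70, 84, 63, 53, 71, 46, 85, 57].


Initial: [70, 84, 63, 53, 71, 46, 85, 57]
Step 1: min=46 at 5
  Swap: [46, 84, 63, 53, 71, 70, 85, 57]

After 1 step: [46, 84, 63, 53, 71, 70, 85, 57]


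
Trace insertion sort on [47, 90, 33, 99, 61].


Initial: [47, 90, 33, 99, 61]
Insert 90: [47, 90, 33, 99, 61]
Insert 33: [33, 47, 90, 99, 61]
Insert 99: [33, 47, 90, 99, 61]
Insert 61: [33, 47, 61, 90, 99]

Sorted: [33, 47, 61, 90, 99]


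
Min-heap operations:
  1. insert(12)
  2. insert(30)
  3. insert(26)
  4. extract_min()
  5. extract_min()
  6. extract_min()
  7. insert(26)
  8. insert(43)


insert(12) -> [12]
insert(30) -> [12, 30]
insert(26) -> [12, 30, 26]
extract_min()->12, [26, 30]
extract_min()->26, [30]
extract_min()->30, []
insert(26) -> [26]
insert(43) -> [26, 43]

Final heap: [26, 43]


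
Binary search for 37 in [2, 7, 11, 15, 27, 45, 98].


Step 1: lo=0, hi=6, mid=3, val=15
Step 2: lo=4, hi=6, mid=5, val=45
Step 3: lo=4, hi=4, mid=4, val=27

Not found


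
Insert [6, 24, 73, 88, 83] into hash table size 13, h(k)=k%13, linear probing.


Insert 6: h=6 -> slot 6
Insert 24: h=11 -> slot 11
Insert 73: h=8 -> slot 8
Insert 88: h=10 -> slot 10
Insert 83: h=5 -> slot 5

Table: [None, None, None, None, None, 83, 6, None, 73, None, 88, 24, None]


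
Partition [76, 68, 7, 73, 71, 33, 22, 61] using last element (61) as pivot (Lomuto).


Pivot: 61
  7 <= 61: swap -> [7, 68, 76, 73, 71, 33, 22, 61]
  33 <= 61: swap -> [7, 33, 76, 73, 71, 68, 22, 61]
  22 <= 61: swap -> [7, 33, 22, 73, 71, 68, 76, 61]
Place pivot at 3: [7, 33, 22, 61, 71, 68, 76, 73]

Partitioned: [7, 33, 22, 61, 71, 68, 76, 73]


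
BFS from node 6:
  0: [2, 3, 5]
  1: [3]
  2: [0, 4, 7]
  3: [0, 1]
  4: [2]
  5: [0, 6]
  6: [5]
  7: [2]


Visit 6, enqueue [5]
Visit 5, enqueue [0]
Visit 0, enqueue [2, 3]
Visit 2, enqueue [4, 7]
Visit 3, enqueue [1]
Visit 4, enqueue []
Visit 7, enqueue []
Visit 1, enqueue []

BFS order: [6, 5, 0, 2, 3, 4, 7, 1]


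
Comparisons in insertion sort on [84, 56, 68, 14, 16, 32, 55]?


Algorithm: insertion sort
Input: [84, 56, 68, 14, 16, 32, 55]
Sorted: [14, 16, 32, 55, 56, 68, 84]

18


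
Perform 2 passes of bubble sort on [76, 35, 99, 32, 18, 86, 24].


Initial: [76, 35, 99, 32, 18, 86, 24]
Pass 1: [35, 76, 32, 18, 86, 24, 99] (5 swaps)
Pass 2: [35, 32, 18, 76, 24, 86, 99] (3 swaps)

After 2 passes: [35, 32, 18, 76, 24, 86, 99]


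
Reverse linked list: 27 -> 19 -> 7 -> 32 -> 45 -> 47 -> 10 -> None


Step 1: curr=27, set curr.next=prev(None) | reversed so far: 27
Step 2: curr=19, set curr.next=prev(27) | reversed so far: 19 -> 27
Step 3: curr=7, set curr.next=prev(19) | reversed so far: 7 -> 19 -> 27
Step 4: curr=32, set curr.next=prev(7) | reversed so far: 32 -> 7 -> 19 -> 27
Step 5: curr=45, set curr.next=prev(32) | reversed so far: 45 -> 32 -> 7 -> 19 -> 27
Step 6: curr=47, set curr.next=prev(45) | reversed so far: 47 -> 45 -> 32 -> 7 -> 19 -> 27
Step 7: curr=10, set curr.next=prev(47) | reversed so far: 10 -> 47 -> 45 -> 32 -> 7 -> 19 -> 27

10 -> 47 -> 45 -> 32 -> 7 -> 19 -> 27 -> None


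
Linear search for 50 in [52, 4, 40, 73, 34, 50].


i=0: 52!=50
i=1: 4!=50
i=2: 40!=50
i=3: 73!=50
i=4: 34!=50
i=5: 50==50 found!

Found at 5, 6 comps


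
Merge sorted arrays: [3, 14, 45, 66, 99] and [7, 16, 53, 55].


Take 3 from A
Take 7 from B
Take 14 from A
Take 16 from B
Take 45 from A
Take 53 from B
Take 55 from B

Merged: [3, 7, 14, 16, 45, 53, 55, 66, 99]


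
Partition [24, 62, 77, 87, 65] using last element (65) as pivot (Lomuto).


Pivot: 65
  24 <= 65: advance i (no swap)
  62 <= 65: advance i (no swap)
Place pivot at 2: [24, 62, 65, 87, 77]

Partitioned: [24, 62, 65, 87, 77]


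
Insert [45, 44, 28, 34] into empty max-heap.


Insert 45: [45]
Insert 44: [45, 44]
Insert 28: [45, 44, 28]
Insert 34: [45, 44, 28, 34]

Final heap: [45, 44, 28, 34]


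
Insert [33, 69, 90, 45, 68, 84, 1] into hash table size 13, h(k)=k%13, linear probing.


Insert 33: h=7 -> slot 7
Insert 69: h=4 -> slot 4
Insert 90: h=12 -> slot 12
Insert 45: h=6 -> slot 6
Insert 68: h=3 -> slot 3
Insert 84: h=6, 2 probes -> slot 8
Insert 1: h=1 -> slot 1

Table: [None, 1, None, 68, 69, None, 45, 33, 84, None, None, None, 90]


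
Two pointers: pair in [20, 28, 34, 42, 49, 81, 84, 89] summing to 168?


lo=0(20)+hi=7(89)=109
lo=1(28)+hi=7(89)=117
lo=2(34)+hi=7(89)=123
lo=3(42)+hi=7(89)=131
lo=4(49)+hi=7(89)=138
lo=5(81)+hi=7(89)=170
lo=5(81)+hi=6(84)=165

No pair found


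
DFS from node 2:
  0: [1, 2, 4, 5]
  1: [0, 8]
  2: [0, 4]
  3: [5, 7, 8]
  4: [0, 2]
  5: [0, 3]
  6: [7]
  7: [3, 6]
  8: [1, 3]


Visit 2, push [4, 0]
Visit 0, push [5, 4, 1]
Visit 1, push [8]
Visit 8, push [3]
Visit 3, push [7, 5]
Visit 5, push []
Visit 7, push [6]
Visit 6, push []
Visit 4, push []

DFS order: [2, 0, 1, 8, 3, 5, 7, 6, 4]


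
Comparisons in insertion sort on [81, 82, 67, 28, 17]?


Algorithm: insertion sort
Input: [81, 82, 67, 28, 17]
Sorted: [17, 28, 67, 81, 82]

10


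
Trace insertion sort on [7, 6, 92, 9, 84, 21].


Initial: [7, 6, 92, 9, 84, 21]
Insert 6: [6, 7, 92, 9, 84, 21]
Insert 92: [6, 7, 92, 9, 84, 21]
Insert 9: [6, 7, 9, 92, 84, 21]
Insert 84: [6, 7, 9, 84, 92, 21]
Insert 21: [6, 7, 9, 21, 84, 92]

Sorted: [6, 7, 9, 21, 84, 92]


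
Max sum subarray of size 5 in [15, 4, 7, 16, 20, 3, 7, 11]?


[0:5]: 62
[1:6]: 50
[2:7]: 53
[3:8]: 57

Max: 62 at [0:5]


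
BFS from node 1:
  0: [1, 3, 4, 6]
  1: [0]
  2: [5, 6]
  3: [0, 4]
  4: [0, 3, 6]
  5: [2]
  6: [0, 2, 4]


Visit 1, enqueue [0]
Visit 0, enqueue [3, 4, 6]
Visit 3, enqueue []
Visit 4, enqueue []
Visit 6, enqueue [2]
Visit 2, enqueue [5]
Visit 5, enqueue []

BFS order: [1, 0, 3, 4, 6, 2, 5]


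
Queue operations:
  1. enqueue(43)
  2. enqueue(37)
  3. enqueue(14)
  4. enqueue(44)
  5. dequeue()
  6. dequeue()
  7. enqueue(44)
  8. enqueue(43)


enqueue(43) -> [43]
enqueue(37) -> [43, 37]
enqueue(14) -> [43, 37, 14]
enqueue(44) -> [43, 37, 14, 44]
dequeue()->43, [37, 14, 44]
dequeue()->37, [14, 44]
enqueue(44) -> [14, 44, 44]
enqueue(43) -> [14, 44, 44, 43]

Final queue: [14, 44, 44, 43]


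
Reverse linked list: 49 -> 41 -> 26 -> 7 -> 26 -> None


Step 1: curr=49, set curr.next=prev(None) | reversed so far: 49
Step 2: curr=41, set curr.next=prev(49) | reversed so far: 41 -> 49
Step 3: curr=26, set curr.next=prev(41) | reversed so far: 26 -> 41 -> 49
Step 4: curr=7, set curr.next=prev(26) | reversed so far: 7 -> 26 -> 41 -> 49
Step 5: curr=26, set curr.next=prev(7) | reversed so far: 26 -> 7 -> 26 -> 41 -> 49

26 -> 7 -> 26 -> 41 -> 49 -> None


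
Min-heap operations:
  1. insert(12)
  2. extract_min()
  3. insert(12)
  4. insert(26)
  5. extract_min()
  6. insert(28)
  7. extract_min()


insert(12) -> [12]
extract_min()->12, []
insert(12) -> [12]
insert(26) -> [12, 26]
extract_min()->12, [26]
insert(28) -> [26, 28]
extract_min()->26, [28]

Final heap: [28]


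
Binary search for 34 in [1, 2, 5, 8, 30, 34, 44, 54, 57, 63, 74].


Step 1: lo=0, hi=10, mid=5, val=34

Found at index 5


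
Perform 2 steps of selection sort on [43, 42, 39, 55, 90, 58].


Initial: [43, 42, 39, 55, 90, 58]
Step 1: min=39 at 2
  Swap: [39, 42, 43, 55, 90, 58]
Step 2: min=42 at 1
  Swap: [39, 42, 43, 55, 90, 58]

After 2 steps: [39, 42, 43, 55, 90, 58]


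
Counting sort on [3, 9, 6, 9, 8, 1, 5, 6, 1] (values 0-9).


Input: [3, 9, 6, 9, 8, 1, 5, 6, 1]
Counts: [0, 2, 0, 1, 0, 1, 2, 0, 1, 2]

Sorted: [1, 1, 3, 5, 6, 6, 8, 9, 9]


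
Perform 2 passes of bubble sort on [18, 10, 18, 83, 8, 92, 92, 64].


Initial: [18, 10, 18, 83, 8, 92, 92, 64]
Pass 1: [10, 18, 18, 8, 83, 92, 64, 92] (3 swaps)
Pass 2: [10, 18, 8, 18, 83, 64, 92, 92] (2 swaps)

After 2 passes: [10, 18, 8, 18, 83, 64, 92, 92]


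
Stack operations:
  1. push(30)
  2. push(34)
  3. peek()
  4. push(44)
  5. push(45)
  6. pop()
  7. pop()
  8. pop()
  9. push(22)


push(30) -> [30]
push(34) -> [30, 34]
peek()->34
push(44) -> [30, 34, 44]
push(45) -> [30, 34, 44, 45]
pop()->45, [30, 34, 44]
pop()->44, [30, 34]
pop()->34, [30]
push(22) -> [30, 22]

Final stack: [30, 22]


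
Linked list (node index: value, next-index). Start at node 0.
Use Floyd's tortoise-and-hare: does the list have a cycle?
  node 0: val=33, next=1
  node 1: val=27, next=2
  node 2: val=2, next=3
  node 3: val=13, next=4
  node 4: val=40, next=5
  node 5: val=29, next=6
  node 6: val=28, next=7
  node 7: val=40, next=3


Floyd's tortoise (slow, +1) and hare (fast, +2):
  init: slow=0, fast=0
  step 1: slow=1, fast=2
  step 2: slow=2, fast=4
  step 3: slow=3, fast=6
  step 4: slow=4, fast=3
  step 5: slow=5, fast=5
  slow == fast at node 5: cycle detected

Cycle: yes


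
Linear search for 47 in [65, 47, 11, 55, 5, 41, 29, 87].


i=0: 65!=47
i=1: 47==47 found!

Found at 1, 2 comps


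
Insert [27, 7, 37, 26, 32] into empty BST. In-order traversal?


Insert 27: root
Insert 7: L from 27
Insert 37: R from 27
Insert 26: L from 27 -> R from 7
Insert 32: R from 27 -> L from 37

In-order: [7, 26, 27, 32, 37]


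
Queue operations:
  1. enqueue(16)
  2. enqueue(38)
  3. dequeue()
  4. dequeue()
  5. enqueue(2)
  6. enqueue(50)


enqueue(16) -> [16]
enqueue(38) -> [16, 38]
dequeue()->16, [38]
dequeue()->38, []
enqueue(2) -> [2]
enqueue(50) -> [2, 50]

Final queue: [2, 50]


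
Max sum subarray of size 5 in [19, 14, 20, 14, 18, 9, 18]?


[0:5]: 85
[1:6]: 75
[2:7]: 79

Max: 85 at [0:5]


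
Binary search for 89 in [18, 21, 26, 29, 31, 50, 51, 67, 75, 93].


Step 1: lo=0, hi=9, mid=4, val=31
Step 2: lo=5, hi=9, mid=7, val=67
Step 3: lo=8, hi=9, mid=8, val=75
Step 4: lo=9, hi=9, mid=9, val=93

Not found


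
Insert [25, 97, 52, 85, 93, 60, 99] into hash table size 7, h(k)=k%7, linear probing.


Insert 25: h=4 -> slot 4
Insert 97: h=6 -> slot 6
Insert 52: h=3 -> slot 3
Insert 85: h=1 -> slot 1
Insert 93: h=2 -> slot 2
Insert 60: h=4, 1 probes -> slot 5
Insert 99: h=1, 6 probes -> slot 0

Table: [99, 85, 93, 52, 25, 60, 97]


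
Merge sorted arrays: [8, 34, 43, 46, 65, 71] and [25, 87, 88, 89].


Take 8 from A
Take 25 from B
Take 34 from A
Take 43 from A
Take 46 from A
Take 65 from A
Take 71 from A

Merged: [8, 25, 34, 43, 46, 65, 71, 87, 88, 89]


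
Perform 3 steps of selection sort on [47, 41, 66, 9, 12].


Initial: [47, 41, 66, 9, 12]
Step 1: min=9 at 3
  Swap: [9, 41, 66, 47, 12]
Step 2: min=12 at 4
  Swap: [9, 12, 66, 47, 41]
Step 3: min=41 at 4
  Swap: [9, 12, 41, 47, 66]

After 3 steps: [9, 12, 41, 47, 66]


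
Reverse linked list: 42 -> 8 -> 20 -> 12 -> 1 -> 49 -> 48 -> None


Step 1: curr=42, set curr.next=prev(None) | reversed so far: 42
Step 2: curr=8, set curr.next=prev(42) | reversed so far: 8 -> 42
Step 3: curr=20, set curr.next=prev(8) | reversed so far: 20 -> 8 -> 42
Step 4: curr=12, set curr.next=prev(20) | reversed so far: 12 -> 20 -> 8 -> 42
Step 5: curr=1, set curr.next=prev(12) | reversed so far: 1 -> 12 -> 20 -> 8 -> 42
Step 6: curr=49, set curr.next=prev(1) | reversed so far: 49 -> 1 -> 12 -> 20 -> 8 -> 42
Step 7: curr=48, set curr.next=prev(49) | reversed so far: 48 -> 49 -> 1 -> 12 -> 20 -> 8 -> 42

48 -> 49 -> 1 -> 12 -> 20 -> 8 -> 42 -> None


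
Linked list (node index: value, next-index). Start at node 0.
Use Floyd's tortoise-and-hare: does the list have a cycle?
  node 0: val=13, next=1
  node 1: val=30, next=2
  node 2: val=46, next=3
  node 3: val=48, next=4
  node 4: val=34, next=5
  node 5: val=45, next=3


Floyd's tortoise (slow, +1) and hare (fast, +2):
  init: slow=0, fast=0
  step 1: slow=1, fast=2
  step 2: slow=2, fast=4
  step 3: slow=3, fast=3
  slow == fast at node 3: cycle detected

Cycle: yes


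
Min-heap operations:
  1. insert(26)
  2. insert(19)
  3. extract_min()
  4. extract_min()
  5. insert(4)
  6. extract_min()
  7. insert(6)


insert(26) -> [26]
insert(19) -> [19, 26]
extract_min()->19, [26]
extract_min()->26, []
insert(4) -> [4]
extract_min()->4, []
insert(6) -> [6]

Final heap: [6]


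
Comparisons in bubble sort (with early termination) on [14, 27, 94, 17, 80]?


Algorithm: bubble sort (with early termination)
Input: [14, 27, 94, 17, 80]
Sorted: [14, 17, 27, 80, 94]

9


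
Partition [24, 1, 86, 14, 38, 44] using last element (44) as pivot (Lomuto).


Pivot: 44
  24 <= 44: advance i (no swap)
  1 <= 44: advance i (no swap)
  14 <= 44: swap -> [24, 1, 14, 86, 38, 44]
  38 <= 44: swap -> [24, 1, 14, 38, 86, 44]
Place pivot at 4: [24, 1, 14, 38, 44, 86]

Partitioned: [24, 1, 14, 38, 44, 86]


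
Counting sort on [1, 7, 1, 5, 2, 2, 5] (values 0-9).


Input: [1, 7, 1, 5, 2, 2, 5]
Counts: [0, 2, 2, 0, 0, 2, 0, 1, 0, 0]

Sorted: [1, 1, 2, 2, 5, 5, 7]


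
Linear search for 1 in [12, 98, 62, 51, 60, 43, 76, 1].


i=0: 12!=1
i=1: 98!=1
i=2: 62!=1
i=3: 51!=1
i=4: 60!=1
i=5: 43!=1
i=6: 76!=1
i=7: 1==1 found!

Found at 7, 8 comps


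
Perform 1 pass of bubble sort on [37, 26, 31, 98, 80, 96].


Initial: [37, 26, 31, 98, 80, 96]
Pass 1: [26, 31, 37, 80, 96, 98] (4 swaps)

After 1 pass: [26, 31, 37, 80, 96, 98]


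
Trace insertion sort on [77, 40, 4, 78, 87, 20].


Initial: [77, 40, 4, 78, 87, 20]
Insert 40: [40, 77, 4, 78, 87, 20]
Insert 4: [4, 40, 77, 78, 87, 20]
Insert 78: [4, 40, 77, 78, 87, 20]
Insert 87: [4, 40, 77, 78, 87, 20]
Insert 20: [4, 20, 40, 77, 78, 87]

Sorted: [4, 20, 40, 77, 78, 87]


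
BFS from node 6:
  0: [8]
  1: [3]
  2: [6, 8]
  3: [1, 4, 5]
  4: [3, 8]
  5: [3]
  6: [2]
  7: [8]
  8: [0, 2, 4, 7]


Visit 6, enqueue [2]
Visit 2, enqueue [8]
Visit 8, enqueue [0, 4, 7]
Visit 0, enqueue []
Visit 4, enqueue [3]
Visit 7, enqueue []
Visit 3, enqueue [1, 5]
Visit 1, enqueue []
Visit 5, enqueue []

BFS order: [6, 2, 8, 0, 4, 7, 3, 1, 5]


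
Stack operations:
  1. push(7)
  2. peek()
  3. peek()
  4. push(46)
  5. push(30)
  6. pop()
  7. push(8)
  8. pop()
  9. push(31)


push(7) -> [7]
peek()->7
peek()->7
push(46) -> [7, 46]
push(30) -> [7, 46, 30]
pop()->30, [7, 46]
push(8) -> [7, 46, 8]
pop()->8, [7, 46]
push(31) -> [7, 46, 31]

Final stack: [7, 46, 31]
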